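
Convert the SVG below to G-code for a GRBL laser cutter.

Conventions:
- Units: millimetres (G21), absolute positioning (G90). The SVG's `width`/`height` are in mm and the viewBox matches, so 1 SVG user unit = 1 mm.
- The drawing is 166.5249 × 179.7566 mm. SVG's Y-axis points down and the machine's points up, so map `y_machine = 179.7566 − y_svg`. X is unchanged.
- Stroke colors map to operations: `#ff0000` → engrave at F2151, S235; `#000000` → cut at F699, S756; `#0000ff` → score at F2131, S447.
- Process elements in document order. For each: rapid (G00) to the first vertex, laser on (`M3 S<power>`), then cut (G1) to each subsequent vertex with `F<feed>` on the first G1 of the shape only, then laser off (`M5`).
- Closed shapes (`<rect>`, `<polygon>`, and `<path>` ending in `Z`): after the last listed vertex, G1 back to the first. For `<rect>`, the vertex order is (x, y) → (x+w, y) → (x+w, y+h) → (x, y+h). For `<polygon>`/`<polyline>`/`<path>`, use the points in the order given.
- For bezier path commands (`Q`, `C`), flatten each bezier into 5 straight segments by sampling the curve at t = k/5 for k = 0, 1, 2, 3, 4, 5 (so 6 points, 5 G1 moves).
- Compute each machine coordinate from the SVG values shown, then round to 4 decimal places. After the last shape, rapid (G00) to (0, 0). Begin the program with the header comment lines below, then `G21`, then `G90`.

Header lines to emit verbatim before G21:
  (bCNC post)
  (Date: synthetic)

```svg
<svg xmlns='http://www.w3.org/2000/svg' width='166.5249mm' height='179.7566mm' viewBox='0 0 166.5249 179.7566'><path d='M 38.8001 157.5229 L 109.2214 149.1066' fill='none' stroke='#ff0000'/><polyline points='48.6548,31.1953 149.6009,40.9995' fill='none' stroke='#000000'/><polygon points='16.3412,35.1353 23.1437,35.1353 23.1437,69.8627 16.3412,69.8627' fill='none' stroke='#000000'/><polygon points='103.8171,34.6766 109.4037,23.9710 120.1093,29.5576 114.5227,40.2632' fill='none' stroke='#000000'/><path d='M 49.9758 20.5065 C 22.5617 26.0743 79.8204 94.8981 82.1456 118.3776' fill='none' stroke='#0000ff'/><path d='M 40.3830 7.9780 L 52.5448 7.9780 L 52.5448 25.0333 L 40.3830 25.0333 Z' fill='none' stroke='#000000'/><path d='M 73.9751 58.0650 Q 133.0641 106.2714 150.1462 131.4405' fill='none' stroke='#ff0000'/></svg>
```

1 u = 1 mm; y_m = 179.7566 − y.

[1] `<path>` line segment, #ff0000→engrave S235 F2151: (38.8001,22.2337) → (109.2214,30.6500)

[2] `<polyline>` line segment, #000000→cut S756 F699: (48.6548,148.5613) → (149.6009,138.7571)

[3] `<polygon>` rectangle, #000000→cut S756 F699: (16.3412,144.6213) → (23.1437,144.6213) → (23.1437,109.8939) → (16.3412,109.8939) → (16.3412,144.6213) (closed)

[4] `<polygon>` regular polygon, #000000→cut S756 F699: (103.8171,145.0800) → (109.4037,155.7856) → (120.1093,150.1990) → (114.5227,139.4934) → (103.8171,145.0800) (closed)

[5] `<path>` cubic bezier, #0000ff→score S447 F2131: (49.9758,159.2501) → (42.5712,149.1875) → (48.7870,129.1563) → (61.9221,104.3692) → (75.2753,80.0392) → (82.1456,61.3790)

[6] `<path>` rectangle, #000000→cut S756 F699: (40.3830,171.7786) → (52.5448,171.7786) → (52.5448,154.7233) → (40.3830,154.7233) → (40.3830,171.7786) (closed)

[7] `<path>` quadratic bezier, #ff0000→engrave S235 F2151: (73.9751,121.6916) → (95.9304,103.3305) → (114.5252,86.8124) → (129.7594,72.1373) → (141.6331,59.3052) → (150.1462,48.3161)

(bCNC post)
(Date: synthetic)
G21
G90
G00 X38.8001 Y22.2337
M3 S235
G1 X109.2214 Y30.6500 F2151
M5
G00 X48.6548 Y148.5613
M3 S756
G1 X149.6009 Y138.7571 F699
M5
G00 X16.3412 Y144.6213
M3 S756
G1 X23.1437 Y144.6213 F699
G1 X23.1437 Y109.8939
G1 X16.3412 Y109.8939
G1 X16.3412 Y144.6213
M5
G00 X103.8171 Y145.0800
M3 S756
G1 X109.4037 Y155.7856 F699
G1 X120.1093 Y150.1990
G1 X114.5227 Y139.4934
G1 X103.8171 Y145.0800
M5
G00 X49.9758 Y159.2501
M3 S447
G1 X42.5712 Y149.1875 F2131
G1 X48.7870 Y129.1563
G1 X61.9221 Y104.3692
G1 X75.2753 Y80.0392
G1 X82.1456 Y61.3790
M5
G00 X40.3830 Y171.7786
M3 S756
G1 X52.5448 Y171.7786 F699
G1 X52.5448 Y154.7233
G1 X40.3830 Y154.7233
G1 X40.3830 Y171.7786
M5
G00 X73.9751 Y121.6916
M3 S235
G1 X95.9304 Y103.3305 F2151
G1 X114.5252 Y86.8124
G1 X129.7594 Y72.1373
G1 X141.6331 Y59.3052
G1 X150.1462 Y48.3161
M5
G00 X0.0000 Y0.0000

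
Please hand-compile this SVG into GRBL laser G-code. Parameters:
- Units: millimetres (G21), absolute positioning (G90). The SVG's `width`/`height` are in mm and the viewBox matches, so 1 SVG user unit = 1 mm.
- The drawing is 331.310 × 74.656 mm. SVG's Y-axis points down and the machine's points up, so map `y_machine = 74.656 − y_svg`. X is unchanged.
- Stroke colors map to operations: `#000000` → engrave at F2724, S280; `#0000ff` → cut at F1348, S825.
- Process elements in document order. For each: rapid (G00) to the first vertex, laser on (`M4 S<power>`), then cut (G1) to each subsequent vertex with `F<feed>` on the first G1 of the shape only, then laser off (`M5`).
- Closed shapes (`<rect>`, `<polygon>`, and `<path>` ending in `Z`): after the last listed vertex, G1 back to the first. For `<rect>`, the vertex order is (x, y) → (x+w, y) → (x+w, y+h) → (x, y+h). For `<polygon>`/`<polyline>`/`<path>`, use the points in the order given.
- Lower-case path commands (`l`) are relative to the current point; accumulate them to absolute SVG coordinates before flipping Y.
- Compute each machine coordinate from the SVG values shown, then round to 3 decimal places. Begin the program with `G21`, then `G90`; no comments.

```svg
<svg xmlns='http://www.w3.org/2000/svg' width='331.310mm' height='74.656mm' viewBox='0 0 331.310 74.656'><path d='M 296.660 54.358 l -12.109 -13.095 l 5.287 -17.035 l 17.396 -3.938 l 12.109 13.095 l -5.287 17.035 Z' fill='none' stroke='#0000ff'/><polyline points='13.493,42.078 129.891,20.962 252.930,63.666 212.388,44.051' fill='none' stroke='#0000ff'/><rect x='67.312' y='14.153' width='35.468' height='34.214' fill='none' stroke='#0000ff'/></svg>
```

G21
G90
G00 X296.660 Y20.298
M4 S825
G1 X284.551 Y33.393 F1348
G1 X289.838 Y50.428
G1 X307.234 Y54.366
G1 X319.343 Y41.271
G1 X314.056 Y24.236
G1 X296.660 Y20.298
M5
G00 X13.493 Y32.578
M4 S825
G1 X129.891 Y53.694 F1348
G1 X252.930 Y10.990
G1 X212.388 Y30.605
M5
G00 X67.312 Y60.503
M4 S825
G1 X102.780 Y60.503 F1348
G1 X102.780 Y26.289
G1 X67.312 Y26.289
G1 X67.312 Y60.503
M5

viewBox `0 0 331.310 74.656` with mm width/height → 1 unit = 1 mm. Flip: y_m = 74.656 − y_svg.

**Shape 1** — `<path>` regular polygon, stroke `#0000ff` → cut (S825, F1348). Machine vertices: (296.660,20.298) → (284.551,33.393) → (289.838,50.428) → (307.234,54.366) → (319.343,41.271) → (314.056,24.236) → (296.660,20.298). Closed: final G1 returns to the first vertex.

**Shape 2** — `<polyline>` open polyline, stroke `#0000ff` → cut (S825, F1348). Machine vertices: (13.493,32.578) → (129.891,53.694) → (252.930,10.990) → (212.388,30.605). Open path.

**Shape 3** — `<rect>` rectangle, stroke `#0000ff` → cut (S825, F1348). Machine vertices: (67.312,60.503) → (102.780,60.503) → (102.780,26.289) → (67.312,26.289) → (67.312,60.503). Closed: final G1 returns to the first vertex.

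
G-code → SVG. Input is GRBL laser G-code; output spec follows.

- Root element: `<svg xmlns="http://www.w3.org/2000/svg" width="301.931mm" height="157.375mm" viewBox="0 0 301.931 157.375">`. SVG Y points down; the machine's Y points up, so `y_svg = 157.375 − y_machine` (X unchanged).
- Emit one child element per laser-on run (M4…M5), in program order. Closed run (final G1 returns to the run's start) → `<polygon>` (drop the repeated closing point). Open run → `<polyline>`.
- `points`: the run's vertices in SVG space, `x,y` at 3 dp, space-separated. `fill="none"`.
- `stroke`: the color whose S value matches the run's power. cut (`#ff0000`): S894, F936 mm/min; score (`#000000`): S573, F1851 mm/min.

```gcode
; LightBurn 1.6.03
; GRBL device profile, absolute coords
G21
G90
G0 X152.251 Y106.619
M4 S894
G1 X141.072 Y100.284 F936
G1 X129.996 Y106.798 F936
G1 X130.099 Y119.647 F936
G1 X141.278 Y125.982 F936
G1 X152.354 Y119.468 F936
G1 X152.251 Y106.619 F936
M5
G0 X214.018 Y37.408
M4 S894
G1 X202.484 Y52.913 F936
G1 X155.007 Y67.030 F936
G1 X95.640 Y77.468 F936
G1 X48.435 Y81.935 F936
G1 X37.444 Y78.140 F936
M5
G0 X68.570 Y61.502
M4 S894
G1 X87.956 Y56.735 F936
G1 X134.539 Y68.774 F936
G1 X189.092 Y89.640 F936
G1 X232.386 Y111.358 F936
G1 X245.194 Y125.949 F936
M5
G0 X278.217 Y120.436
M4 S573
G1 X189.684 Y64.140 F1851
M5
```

Machine Y-up, SVG Y-down with viewBox height 157.375, so y_svg = 157.375 − y_machine; X carries over.

Run 1: power S894 maps to stroke `#ff0000` (cut). The run returns to its start, so emit a `<polygon>` with points (Y-flipped): 152.251,50.756 141.072,57.091 129.996,50.577 130.099,37.728 141.278,31.393 152.354,37.907.

Run 2: S894 ⇒ cut layer `#ff0000`. The run is open, so emit a `<polyline>` with points (Y-flipped): 214.018,119.967 202.484,104.462 155.007,90.345 95.640,79.907 48.435,75.440 37.444,79.235.

Run 3: the run's S894 means `#ff0000` (cut). The run is open, so emit a `<polyline>` with points (Y-flipped): 68.570,95.873 87.956,100.640 134.539,88.601 189.092,67.735 232.386,46.017 245.194,31.426.

Run 4: S573 ⇒ score layer `#000000`. The run is open, so emit a `<polyline>` with points (Y-flipped): 278.217,36.939 189.684,93.235.

<svg xmlns="http://www.w3.org/2000/svg" width="301.931mm" height="157.375mm" viewBox="0 0 301.931 157.375">
  <polygon points="152.251,50.756 141.072,57.091 129.996,50.577 130.099,37.728 141.278,31.393 152.354,37.907" fill="none" stroke="#ff0000"/>
  <polyline points="214.018,119.967 202.484,104.462 155.007,90.345 95.640,79.907 48.435,75.440 37.444,79.235" fill="none" stroke="#ff0000"/>
  <polyline points="68.570,95.873 87.956,100.640 134.539,88.601 189.092,67.735 232.386,46.017 245.194,31.426" fill="none" stroke="#ff0000"/>
  <polyline points="278.217,36.939 189.684,93.235" fill="none" stroke="#000000"/>
</svg>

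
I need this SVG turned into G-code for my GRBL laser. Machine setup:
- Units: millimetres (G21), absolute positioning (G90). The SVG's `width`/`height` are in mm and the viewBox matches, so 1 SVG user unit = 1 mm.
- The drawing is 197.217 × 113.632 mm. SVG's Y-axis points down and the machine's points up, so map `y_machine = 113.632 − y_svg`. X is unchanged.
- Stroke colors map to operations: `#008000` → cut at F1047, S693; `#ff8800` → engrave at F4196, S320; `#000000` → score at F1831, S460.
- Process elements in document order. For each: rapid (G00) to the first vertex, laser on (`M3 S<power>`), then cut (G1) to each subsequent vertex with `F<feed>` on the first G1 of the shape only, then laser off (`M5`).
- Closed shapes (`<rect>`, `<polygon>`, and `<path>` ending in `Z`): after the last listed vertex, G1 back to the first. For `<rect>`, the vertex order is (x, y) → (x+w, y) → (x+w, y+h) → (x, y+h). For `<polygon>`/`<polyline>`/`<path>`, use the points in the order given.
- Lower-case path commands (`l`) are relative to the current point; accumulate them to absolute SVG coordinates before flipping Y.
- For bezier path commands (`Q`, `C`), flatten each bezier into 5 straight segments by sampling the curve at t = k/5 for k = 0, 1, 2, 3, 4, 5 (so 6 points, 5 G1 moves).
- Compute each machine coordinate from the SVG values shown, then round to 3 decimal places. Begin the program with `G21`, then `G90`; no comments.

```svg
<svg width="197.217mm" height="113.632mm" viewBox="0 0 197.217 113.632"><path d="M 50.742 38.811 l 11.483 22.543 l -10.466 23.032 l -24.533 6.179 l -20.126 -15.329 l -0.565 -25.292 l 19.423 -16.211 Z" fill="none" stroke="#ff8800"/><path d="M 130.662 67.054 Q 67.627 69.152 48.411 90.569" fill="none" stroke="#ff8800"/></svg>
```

Since the viewBox matches the mm dimensions, user units are millimetres directly. The only transform is the Y-flip y_m = 113.632 − y_svg.

Shape 1 is a regular polygon drawn with `<path>`. Its stroke #ff8800 means engrave at S320, F4196. After flipping Y the toolpath is (50.742,74.821) → (62.225,52.278) → (51.759,29.246) → (27.226,23.067) → (7.100,38.396) → (6.535,63.688) → (25.958,79.899) → (50.742,74.821), returning to the start.

Shape 2 is a quadratic bezier drawn with `<path>`. Its stroke #ff8800 means engrave at S320, F4196. After flipping Y the toolpath is (130.662,46.578) → (107.201,44.966) → (87.245,41.809) → (70.795,37.106) → (57.850,30.857) → (48.411,23.063).

G21
G90
G00 X50.742 Y74.821
M3 S320
G1 X62.225 Y52.278 F4196
G1 X51.759 Y29.246
G1 X27.226 Y23.067
G1 X7.100 Y38.396
G1 X6.535 Y63.688
G1 X25.958 Y79.899
G1 X50.742 Y74.821
M5
G00 X130.662 Y46.578
M3 S320
G1 X107.201 Y44.966 F4196
G1 X87.245 Y41.809
G1 X70.795 Y37.106
G1 X57.850 Y30.857
G1 X48.411 Y23.063
M5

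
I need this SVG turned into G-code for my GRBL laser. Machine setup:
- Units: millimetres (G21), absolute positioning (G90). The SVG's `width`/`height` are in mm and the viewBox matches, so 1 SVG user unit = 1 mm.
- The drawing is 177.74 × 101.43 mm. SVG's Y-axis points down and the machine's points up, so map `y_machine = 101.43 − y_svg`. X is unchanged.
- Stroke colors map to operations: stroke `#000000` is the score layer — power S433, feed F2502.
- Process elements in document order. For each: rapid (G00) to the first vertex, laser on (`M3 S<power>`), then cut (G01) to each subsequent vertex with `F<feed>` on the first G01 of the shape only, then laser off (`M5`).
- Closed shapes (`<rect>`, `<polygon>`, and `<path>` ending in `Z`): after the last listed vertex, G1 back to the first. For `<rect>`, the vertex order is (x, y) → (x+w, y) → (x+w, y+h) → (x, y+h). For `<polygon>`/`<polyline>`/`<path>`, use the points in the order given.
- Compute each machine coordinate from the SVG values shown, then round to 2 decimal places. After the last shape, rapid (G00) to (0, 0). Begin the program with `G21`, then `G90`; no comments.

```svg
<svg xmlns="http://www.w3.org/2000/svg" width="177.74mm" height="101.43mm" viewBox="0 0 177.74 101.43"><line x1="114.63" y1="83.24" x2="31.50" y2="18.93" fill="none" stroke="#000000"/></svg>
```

Since the viewBox matches the mm dimensions, user units are millimetres directly. The only transform is the Y-flip y_m = 101.43 − y_svg.

Shape 1 is a line segment drawn with `<line>`. Its stroke #000000 means score at S433, F2502. After flipping Y the toolpath is (114.63,18.19) → (31.50,82.50).

G21
G90
G00 X114.63 Y18.19
M3 S433
G01 X31.50 Y82.50 F2502
M5
G00 X0.00 Y0.00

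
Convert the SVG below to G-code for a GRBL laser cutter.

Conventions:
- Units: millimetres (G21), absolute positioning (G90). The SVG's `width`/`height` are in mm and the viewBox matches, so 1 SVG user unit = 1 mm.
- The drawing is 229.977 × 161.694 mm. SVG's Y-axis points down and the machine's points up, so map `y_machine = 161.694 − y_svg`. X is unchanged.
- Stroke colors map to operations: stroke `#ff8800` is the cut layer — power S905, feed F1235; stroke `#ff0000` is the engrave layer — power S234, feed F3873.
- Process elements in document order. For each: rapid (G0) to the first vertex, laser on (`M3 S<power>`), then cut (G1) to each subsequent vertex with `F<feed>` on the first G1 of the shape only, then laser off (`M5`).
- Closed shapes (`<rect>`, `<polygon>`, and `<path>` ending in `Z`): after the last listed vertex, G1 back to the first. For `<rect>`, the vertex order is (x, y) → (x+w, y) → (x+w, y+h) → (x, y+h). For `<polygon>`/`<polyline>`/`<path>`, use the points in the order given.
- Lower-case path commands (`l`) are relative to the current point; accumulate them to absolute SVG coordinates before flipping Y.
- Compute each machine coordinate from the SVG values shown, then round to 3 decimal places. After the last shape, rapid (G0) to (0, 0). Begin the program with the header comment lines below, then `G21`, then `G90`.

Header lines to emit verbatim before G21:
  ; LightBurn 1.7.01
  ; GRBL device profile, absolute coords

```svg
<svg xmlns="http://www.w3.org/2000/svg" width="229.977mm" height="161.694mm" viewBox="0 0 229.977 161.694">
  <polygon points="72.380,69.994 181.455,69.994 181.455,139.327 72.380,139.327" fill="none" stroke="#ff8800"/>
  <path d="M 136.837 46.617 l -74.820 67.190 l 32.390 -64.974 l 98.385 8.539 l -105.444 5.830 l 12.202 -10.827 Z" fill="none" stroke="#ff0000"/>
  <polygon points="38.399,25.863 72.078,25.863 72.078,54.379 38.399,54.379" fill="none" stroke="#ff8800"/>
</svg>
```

; LightBurn 1.7.01
; GRBL device profile, absolute coords
G21
G90
G0 X72.380 Y91.700
M3 S905
G1 X181.455 Y91.700 F1235
G1 X181.455 Y22.367
G1 X72.380 Y22.367
G1 X72.380 Y91.700
M5
G0 X136.837 Y115.077
M3 S234
G1 X62.017 Y47.887 F3873
G1 X94.407 Y112.861
G1 X192.792 Y104.322
G1 X87.348 Y98.492
G1 X99.550 Y109.319
G1 X136.837 Y115.077
M5
G0 X38.399 Y135.831
M3 S905
G1 X72.078 Y135.831 F1235
G1 X72.078 Y107.315
G1 X38.399 Y107.315
G1 X38.399 Y135.831
M5
G0 X0.000 Y0.000

viewBox `0 0 229.977 161.694` with mm width/height → 1 unit = 1 mm. Flip: y_m = 161.694 − y_svg.

**Shape 1** — `<polygon>` rectangle, stroke `#ff8800` → cut (S905, F1235). Machine vertices: (72.380,91.700) → (181.455,91.700) → (181.455,22.367) → (72.380,22.367) → (72.380,91.700). Closed: final G1 returns to the first vertex.

**Shape 2** — `<path>` closed polygon, stroke `#ff0000` → engrave (S234, F3873). Machine vertices: (136.837,115.077) → (62.017,47.887) → (94.407,112.861) → (192.792,104.322) → (87.348,98.492) → (99.550,109.319) → (136.837,115.077). Closed: final G1 returns to the first vertex.

**Shape 3** — `<polygon>` rectangle, stroke `#ff8800` → cut (S905, F1235). Machine vertices: (38.399,135.831) → (72.078,135.831) → (72.078,107.315) → (38.399,107.315) → (38.399,135.831). Closed: final G1 returns to the first vertex.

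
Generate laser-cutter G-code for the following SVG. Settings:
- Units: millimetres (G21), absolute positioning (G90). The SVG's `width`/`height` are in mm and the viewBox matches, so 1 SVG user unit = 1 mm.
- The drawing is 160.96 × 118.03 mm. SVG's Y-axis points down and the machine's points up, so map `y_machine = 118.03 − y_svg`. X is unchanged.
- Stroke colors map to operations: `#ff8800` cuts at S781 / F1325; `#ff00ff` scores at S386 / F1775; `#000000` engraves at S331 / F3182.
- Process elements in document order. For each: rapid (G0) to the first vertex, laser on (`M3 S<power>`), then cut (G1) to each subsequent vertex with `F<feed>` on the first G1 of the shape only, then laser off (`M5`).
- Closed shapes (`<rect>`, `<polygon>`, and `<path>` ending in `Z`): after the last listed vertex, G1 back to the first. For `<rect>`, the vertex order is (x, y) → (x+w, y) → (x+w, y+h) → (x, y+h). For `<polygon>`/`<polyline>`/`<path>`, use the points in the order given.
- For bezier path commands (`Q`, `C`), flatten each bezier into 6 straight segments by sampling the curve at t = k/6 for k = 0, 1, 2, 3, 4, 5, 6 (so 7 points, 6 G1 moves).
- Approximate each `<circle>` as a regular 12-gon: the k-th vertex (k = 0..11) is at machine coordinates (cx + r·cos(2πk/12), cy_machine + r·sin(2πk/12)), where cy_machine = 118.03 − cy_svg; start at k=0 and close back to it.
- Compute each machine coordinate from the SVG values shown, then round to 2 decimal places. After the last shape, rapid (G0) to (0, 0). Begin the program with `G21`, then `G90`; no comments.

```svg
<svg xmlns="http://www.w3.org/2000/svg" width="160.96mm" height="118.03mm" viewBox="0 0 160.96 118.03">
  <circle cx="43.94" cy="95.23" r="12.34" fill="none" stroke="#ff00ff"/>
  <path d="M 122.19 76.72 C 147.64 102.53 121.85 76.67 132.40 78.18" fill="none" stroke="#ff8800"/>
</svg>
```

G21
G90
G0 X56.28 Y22.80
M3 S386
G1 X54.63 Y28.97 F1775
G1 X50.11 Y33.49
G1 X43.94 Y35.14
G1 X37.77 Y33.49
G1 X33.25 Y28.97
G1 X31.60 Y22.80
G1 X33.25 Y16.63
G1 X37.77 Y12.11
G1 X43.94 Y10.46
G1 X50.11 Y12.11
G1 X54.63 Y16.63
G1 X56.28 Y22.80
M5
G0 X122.19 Y41.31
M3 S781
G1 X131.05 Y32.34 F1325
G1 X133.80 Y29.80
G1 X132.88 Y31.47
G1 X130.72 Y35.16
G1 X129.75 Y38.69
G1 X132.40 Y39.85
M5
G0 X0.00 Y0.00

Since the viewBox matches the mm dimensions, user units are millimetres directly. The only transform is the Y-flip y_m = 118.03 − y_svg.

Shape 1 is a circle drawn with `<circle>`. Its stroke #ff00ff means score at S386, F1775. After flipping Y the toolpath is (56.28,22.80) → (54.63,28.97) → (50.11,33.49) → (43.94,35.14) → (37.77,33.49) → (33.25,28.97) → (31.60,22.80) → (33.25,16.63) → (37.77,12.11) → (43.94,10.46) → (50.11,12.11) → (54.63,16.63) → (56.28,22.80), returning to the start.

Shape 2 is a cubic bezier drawn with `<path>`. Its stroke #ff8800 means cut at S781, F1325. After flipping Y the toolpath is (122.19,41.31) → (131.05,32.34) → (133.80,29.80) → (132.88,31.47) → (130.72,35.16) → (129.75,38.69) → (132.40,39.85).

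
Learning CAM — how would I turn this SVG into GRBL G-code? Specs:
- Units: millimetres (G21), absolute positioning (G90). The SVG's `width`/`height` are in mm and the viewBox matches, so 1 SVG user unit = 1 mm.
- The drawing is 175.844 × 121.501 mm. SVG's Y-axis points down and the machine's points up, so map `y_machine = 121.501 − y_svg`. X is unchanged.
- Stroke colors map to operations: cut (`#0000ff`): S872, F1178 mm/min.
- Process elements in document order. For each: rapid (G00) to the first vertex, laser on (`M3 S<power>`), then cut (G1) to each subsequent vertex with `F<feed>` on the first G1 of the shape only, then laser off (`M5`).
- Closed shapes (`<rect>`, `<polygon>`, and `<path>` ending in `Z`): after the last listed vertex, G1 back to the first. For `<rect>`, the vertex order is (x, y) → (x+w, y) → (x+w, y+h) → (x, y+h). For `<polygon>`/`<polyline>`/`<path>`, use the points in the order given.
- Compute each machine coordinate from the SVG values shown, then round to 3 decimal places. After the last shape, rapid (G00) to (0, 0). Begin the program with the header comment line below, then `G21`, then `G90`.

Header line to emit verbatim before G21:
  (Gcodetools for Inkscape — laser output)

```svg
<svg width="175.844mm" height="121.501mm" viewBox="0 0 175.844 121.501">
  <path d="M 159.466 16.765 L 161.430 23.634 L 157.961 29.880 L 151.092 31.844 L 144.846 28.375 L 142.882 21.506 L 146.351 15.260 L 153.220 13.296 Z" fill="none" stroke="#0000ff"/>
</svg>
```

Since the viewBox matches the mm dimensions, user units are millimetres directly. The only transform is the Y-flip y_m = 121.501 − y_svg.

Shape 1 is a regular polygon drawn with `<path>`. Its stroke #0000ff means cut at S872, F1178. After flipping Y the toolpath is (159.466,104.736) → (161.430,97.867) → (157.961,91.621) → (151.092,89.657) → (144.846,93.126) → (142.882,99.995) → (146.351,106.241) → (153.220,108.205) → (159.466,104.736), returning to the start.

(Gcodetools for Inkscape — laser output)
G21
G90
G00 X159.466 Y104.736
M3 S872
G1 X161.430 Y97.867 F1178
G1 X157.961 Y91.621
G1 X151.092 Y89.657
G1 X144.846 Y93.126
G1 X142.882 Y99.995
G1 X146.351 Y106.241
G1 X153.220 Y108.205
G1 X159.466 Y104.736
M5
G00 X0.000 Y0.000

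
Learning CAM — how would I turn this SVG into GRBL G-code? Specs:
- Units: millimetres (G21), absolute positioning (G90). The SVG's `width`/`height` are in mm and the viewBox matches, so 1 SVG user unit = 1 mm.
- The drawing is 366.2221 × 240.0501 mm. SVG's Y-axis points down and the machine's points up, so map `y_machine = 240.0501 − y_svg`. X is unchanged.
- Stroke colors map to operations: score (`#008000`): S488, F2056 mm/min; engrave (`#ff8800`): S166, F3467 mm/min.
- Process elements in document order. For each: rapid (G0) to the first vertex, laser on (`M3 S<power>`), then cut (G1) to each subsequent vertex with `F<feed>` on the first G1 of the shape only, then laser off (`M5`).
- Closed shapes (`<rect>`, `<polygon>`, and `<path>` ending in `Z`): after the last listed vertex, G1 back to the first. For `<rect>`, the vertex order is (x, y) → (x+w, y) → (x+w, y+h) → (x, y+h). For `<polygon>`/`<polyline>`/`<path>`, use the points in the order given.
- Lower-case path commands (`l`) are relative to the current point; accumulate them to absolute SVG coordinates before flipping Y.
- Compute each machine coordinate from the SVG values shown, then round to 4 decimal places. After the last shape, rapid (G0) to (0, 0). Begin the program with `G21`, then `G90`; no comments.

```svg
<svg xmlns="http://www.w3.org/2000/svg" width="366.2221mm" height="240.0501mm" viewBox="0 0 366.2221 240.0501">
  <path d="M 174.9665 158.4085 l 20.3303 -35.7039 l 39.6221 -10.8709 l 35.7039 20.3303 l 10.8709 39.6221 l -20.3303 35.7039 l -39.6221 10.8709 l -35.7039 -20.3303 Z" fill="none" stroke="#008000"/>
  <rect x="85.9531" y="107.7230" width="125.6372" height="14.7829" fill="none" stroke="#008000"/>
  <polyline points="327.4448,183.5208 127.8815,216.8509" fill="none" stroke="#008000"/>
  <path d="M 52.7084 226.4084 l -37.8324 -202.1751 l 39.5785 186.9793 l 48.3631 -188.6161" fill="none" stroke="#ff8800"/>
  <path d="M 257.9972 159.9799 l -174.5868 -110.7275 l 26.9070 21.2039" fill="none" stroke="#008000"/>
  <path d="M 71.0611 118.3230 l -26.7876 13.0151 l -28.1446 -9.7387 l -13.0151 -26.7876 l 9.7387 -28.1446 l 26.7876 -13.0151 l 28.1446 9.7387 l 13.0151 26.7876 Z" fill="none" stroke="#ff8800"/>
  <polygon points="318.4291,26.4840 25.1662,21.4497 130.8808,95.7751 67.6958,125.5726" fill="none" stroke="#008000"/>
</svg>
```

G21
G90
G0 X174.9665 Y81.6416
M3 S488
G1 X195.2968 Y117.3455 F2056
G1 X234.9189 Y128.2164
G1 X270.6228 Y107.8861
G1 X281.4937 Y68.2640
G1 X261.1634 Y32.5601
G1 X221.5413 Y21.6892
G1 X185.8374 Y42.0195
G1 X174.9665 Y81.6416
M5
G0 X85.9531 Y132.3271
M3 S488
G1 X211.5903 Y132.3271 F2056
G1 X211.5903 Y117.5442
G1 X85.9531 Y117.5442
G1 X85.9531 Y132.3271
M5
G0 X327.4448 Y56.5293
M3 S488
G1 X127.8815 Y23.1992 F2056
M5
G0 X52.7084 Y13.6417
M3 S166
G1 X14.8760 Y215.8168 F3467
G1 X54.4545 Y28.8375
G1 X102.8176 Y217.4536
M5
G0 X257.9972 Y80.0702
M3 S488
G1 X83.4104 Y190.7977 F2056
G1 X110.3174 Y169.5938
M5
G0 X71.0611 Y121.7271
M3 S166
G1 X44.2735 Y108.7120 F3467
G1 X16.1289 Y118.4507
G1 X3.1138 Y145.2383
G1 X12.8525 Y173.3829
G1 X39.6401 Y186.3980
G1 X67.7847 Y176.6593
G1 X80.7998 Y149.8717
G1 X71.0611 Y121.7271
M5
G0 X318.4291 Y213.5661
M3 S488
G1 X25.1662 Y218.6004 F2056
G1 X130.8808 Y144.2750
G1 X67.6958 Y114.4775
G1 X318.4291 Y213.5661
M5
G0 X0.0000 Y0.0000

viewBox `0 0 366.2221 240.0501` with mm width/height → 1 unit = 1 mm. Flip: y_m = 240.0501 − y_svg.

**Shape 1** — `<path>` regular polygon, stroke `#008000` → score (S488, F2056). Machine vertices: (174.9665,81.6416) → (195.2968,117.3455) → (234.9189,128.2164) → (270.6228,107.8861) → (281.4937,68.2640) → (261.1634,32.5601) → (221.5413,21.6892) → (185.8374,42.0195) → (174.9665,81.6416). Closed: final G1 returns to the first vertex.

**Shape 2** — `<rect>` rectangle, stroke `#008000` → score (S488, F2056). Machine vertices: (85.9531,132.3271) → (211.5903,132.3271) → (211.5903,117.5442) → (85.9531,117.5442) → (85.9531,132.3271). Closed: final G1 returns to the first vertex.

**Shape 3** — `<polyline>` line segment, stroke `#008000` → score (S488, F2056). Machine vertices: (327.4448,56.5293) → (127.8815,23.1992). Open path.

**Shape 4** — `<path>` open polyline, stroke `#ff8800` → engrave (S166, F3467). Machine vertices: (52.7084,13.6417) → (14.8760,215.8168) → (54.4545,28.8375) → (102.8176,217.4536). Open path.

**Shape 5** — `<path>` open polyline, stroke `#008000` → score (S488, F2056). Machine vertices: (257.9972,80.0702) → (83.4104,190.7977) → (110.3174,169.5938). Open path.

**Shape 6** — `<path>` regular polygon, stroke `#ff8800` → engrave (S166, F3467). Machine vertices: (71.0611,121.7271) → (44.2735,108.7120) → (16.1289,118.4507) → (3.1138,145.2383) → (12.8525,173.3829) → (39.6401,186.3980) → (67.7847,176.6593) → (80.7998,149.8717) → (71.0611,121.7271). Closed: final G1 returns to the first vertex.

**Shape 7** — `<polygon>` closed polygon, stroke `#008000` → score (S488, F2056). Machine vertices: (318.4291,213.5661) → (25.1662,218.6004) → (130.8808,144.2750) → (67.6958,114.4775) → (318.4291,213.5661). Closed: final G1 returns to the first vertex.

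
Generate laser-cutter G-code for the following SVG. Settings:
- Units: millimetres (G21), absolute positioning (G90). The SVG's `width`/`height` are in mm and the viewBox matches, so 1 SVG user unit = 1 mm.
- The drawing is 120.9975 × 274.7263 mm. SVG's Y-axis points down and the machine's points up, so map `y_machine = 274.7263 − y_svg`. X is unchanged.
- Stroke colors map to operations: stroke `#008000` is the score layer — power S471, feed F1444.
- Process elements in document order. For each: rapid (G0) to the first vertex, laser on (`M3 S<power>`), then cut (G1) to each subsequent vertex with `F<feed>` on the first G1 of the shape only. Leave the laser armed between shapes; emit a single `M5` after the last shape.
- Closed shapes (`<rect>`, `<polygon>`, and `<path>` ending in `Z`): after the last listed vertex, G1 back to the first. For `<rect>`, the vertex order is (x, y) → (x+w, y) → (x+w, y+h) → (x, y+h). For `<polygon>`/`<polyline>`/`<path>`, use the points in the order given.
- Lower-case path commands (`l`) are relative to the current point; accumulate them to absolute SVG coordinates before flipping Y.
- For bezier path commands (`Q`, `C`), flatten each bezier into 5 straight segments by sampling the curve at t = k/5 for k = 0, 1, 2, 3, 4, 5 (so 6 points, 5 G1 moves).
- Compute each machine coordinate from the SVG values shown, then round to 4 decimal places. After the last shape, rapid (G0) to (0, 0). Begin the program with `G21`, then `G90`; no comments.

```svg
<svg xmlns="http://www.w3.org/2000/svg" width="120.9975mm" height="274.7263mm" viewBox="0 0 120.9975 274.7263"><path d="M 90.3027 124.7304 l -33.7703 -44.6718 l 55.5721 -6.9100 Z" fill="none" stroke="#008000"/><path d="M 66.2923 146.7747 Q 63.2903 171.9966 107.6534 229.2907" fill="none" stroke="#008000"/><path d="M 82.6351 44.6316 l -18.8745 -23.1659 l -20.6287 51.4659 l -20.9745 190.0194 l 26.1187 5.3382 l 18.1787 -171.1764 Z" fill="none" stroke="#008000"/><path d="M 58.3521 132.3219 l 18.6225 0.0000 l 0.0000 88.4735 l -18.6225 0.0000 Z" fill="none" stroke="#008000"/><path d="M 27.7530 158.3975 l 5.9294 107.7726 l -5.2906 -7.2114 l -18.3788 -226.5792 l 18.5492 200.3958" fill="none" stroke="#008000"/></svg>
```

G21
G90
G0 X90.3027 Y149.9959
M3 S471
G1 X56.5324 Y194.6677 F1444
G1 X112.1045 Y201.5777
G1 X90.3027 Y149.9959
G0 X66.2923 Y127.9516
M3 S471
G1 X66.9861 Y116.5800 F1444
G1 X71.4691 Y102.6425
G1 X79.7413 Y86.1393
G1 X91.8028 Y67.0704
G1 X107.6534 Y45.4356
G0 X82.6351 Y230.0947
M3 S471
G1 X63.7606 Y253.2606 F1444
G1 X43.1319 Y201.7947
G1 X22.1574 Y11.7753
G1 X48.2761 Y6.4371
G1 X66.4548 Y177.6135
G1 X82.6351 Y230.0947
G0 X58.3521 Y142.4044
M3 S471
G1 X76.9746 Y142.4044 F1444
G1 X76.9746 Y53.9309
G1 X58.3521 Y53.9309
G1 X58.3521 Y142.4044
G0 X27.7530 Y116.3288
M3 S471
G1 X33.6824 Y8.5562 F1444
G1 X28.3918 Y15.7676
G1 X10.0130 Y242.3468
G1 X28.5622 Y41.9510
M5
G0 X0.0000 Y0.0000

viewBox `0 0 120.9975 274.7263` with mm width/height → 1 unit = 1 mm. Flip: y_m = 274.7263 − y_svg.

**Shape 1** — `<path>` regular polygon, stroke `#008000` → score (S471, F1444). Machine vertices: (90.3027,149.9959) → (56.5324,194.6677) → (112.1045,201.5777) → (90.3027,149.9959). Closed: final G1 returns to the first vertex.

**Shape 2** — `<path>` quadratic bezier, stroke `#008000` → score (S471, F1444). Control points (SVG): P0=(66.2923,146.7747), P1=(63.2903,171.9966), P2=(107.6534,229.2907); sampled at t=k/5. Machine vertices: (66.2923,127.9516) → (66.9861,116.5800) → (71.4691,102.6425) → (79.7413,86.1393) → (91.8028,67.0704) → (107.6534,45.4356). Open path.

**Shape 3** — `<path>` closed polygon, stroke `#008000` → score (S471, F1444). Machine vertices: (82.6351,230.0947) → (63.7606,253.2606) → (43.1319,201.7947) → (22.1574,11.7753) → (48.2761,6.4371) → (66.4548,177.6135) → (82.6351,230.0947). Closed: final G1 returns to the first vertex.

**Shape 4** — `<path>` rectangle, stroke `#008000` → score (S471, F1444). Machine vertices: (58.3521,142.4044) → (76.9746,142.4044) → (76.9746,53.9309) → (58.3521,53.9309) → (58.3521,142.4044). Closed: final G1 returns to the first vertex.

**Shape 5** — `<path>` open polyline, stroke `#008000` → score (S471, F1444). Machine vertices: (27.7530,116.3288) → (33.6824,8.5562) → (28.3918,15.7676) → (10.0130,242.3468) → (28.5622,41.9510). Open path.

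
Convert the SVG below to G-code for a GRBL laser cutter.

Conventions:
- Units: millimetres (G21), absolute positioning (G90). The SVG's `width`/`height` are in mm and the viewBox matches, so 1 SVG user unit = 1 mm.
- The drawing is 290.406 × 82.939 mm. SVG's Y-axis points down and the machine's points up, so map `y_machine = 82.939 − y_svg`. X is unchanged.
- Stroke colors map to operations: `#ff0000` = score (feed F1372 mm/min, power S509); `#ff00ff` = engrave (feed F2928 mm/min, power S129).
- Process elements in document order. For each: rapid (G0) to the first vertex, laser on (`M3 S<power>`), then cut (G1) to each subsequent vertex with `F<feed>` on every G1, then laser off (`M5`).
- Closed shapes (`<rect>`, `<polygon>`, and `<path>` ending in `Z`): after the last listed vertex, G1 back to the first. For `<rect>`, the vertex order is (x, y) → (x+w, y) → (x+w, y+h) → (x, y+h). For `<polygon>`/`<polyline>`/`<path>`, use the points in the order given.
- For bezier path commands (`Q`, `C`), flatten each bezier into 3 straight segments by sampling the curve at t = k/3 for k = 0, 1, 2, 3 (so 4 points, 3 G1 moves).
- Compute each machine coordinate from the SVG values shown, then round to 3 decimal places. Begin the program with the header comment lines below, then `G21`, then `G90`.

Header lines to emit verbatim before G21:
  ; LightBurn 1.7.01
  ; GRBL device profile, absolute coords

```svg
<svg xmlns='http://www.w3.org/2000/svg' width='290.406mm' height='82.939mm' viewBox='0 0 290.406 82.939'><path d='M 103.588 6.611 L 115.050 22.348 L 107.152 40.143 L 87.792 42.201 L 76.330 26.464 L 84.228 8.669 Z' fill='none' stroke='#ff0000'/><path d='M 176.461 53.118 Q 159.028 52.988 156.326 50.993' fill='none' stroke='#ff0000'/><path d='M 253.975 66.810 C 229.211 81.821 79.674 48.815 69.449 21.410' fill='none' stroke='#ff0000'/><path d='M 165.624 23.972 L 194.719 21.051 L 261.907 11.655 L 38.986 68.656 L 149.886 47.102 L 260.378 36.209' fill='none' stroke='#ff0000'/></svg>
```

; LightBurn 1.7.01
; GRBL device profile, absolute coords
G21
G90
G0 X103.588 Y76.328
M3 S509
G1 X115.050 Y60.591 F1372
G1 X107.152 Y42.796 F1372
G1 X87.792 Y40.738 F1372
G1 X76.330 Y56.475 F1372
G1 X84.228 Y74.270 F1372
G1 X103.588 Y76.328 F1372
M5
G0 X176.461 Y29.821
M3 S509
G1 X166.476 Y30.115 F1372
G1 X159.764 Y30.823 F1372
G1 X156.326 Y31.946 F1372
M5
G0 X253.975 Y16.129
M3 S509
G1 X197.401 Y15.138 F1372
G1 X116.330 Y34.243 F1372
G1 X69.449 Y61.529 F1372
M5
G0 X165.624 Y58.967
M3 S509
G1 X194.719 Y61.888 F1372
G1 X261.907 Y71.284 F1372
G1 X38.986 Y14.283 F1372
G1 X149.886 Y35.837 F1372
G1 X260.378 Y46.730 F1372
M5

1 u = 1 mm; y_m = 82.939 − y.

[1] `<path>` regular polygon, #ff0000→score S509 F1372: (103.588,76.328) → (115.050,60.591) → (107.152,42.796) → (87.792,40.738) → (76.330,56.475) → (84.228,74.270) → (103.588,76.328) (closed)

[2] `<path>` quadratic bezier, #ff0000→score S509 F1372: (176.461,29.821) → (166.476,30.115) → (159.764,30.823) → (156.326,31.946)

[3] `<path>` cubic bezier, #ff0000→score S509 F1372: (253.975,16.129) → (197.401,15.138) → (116.330,34.243) → (69.449,61.529)

[4] `<path>` open polyline, #ff0000→score S509 F1372: (165.624,58.967) → (194.719,61.888) → (261.907,71.284) → (38.986,14.283) → (149.886,35.837) → (260.378,46.730)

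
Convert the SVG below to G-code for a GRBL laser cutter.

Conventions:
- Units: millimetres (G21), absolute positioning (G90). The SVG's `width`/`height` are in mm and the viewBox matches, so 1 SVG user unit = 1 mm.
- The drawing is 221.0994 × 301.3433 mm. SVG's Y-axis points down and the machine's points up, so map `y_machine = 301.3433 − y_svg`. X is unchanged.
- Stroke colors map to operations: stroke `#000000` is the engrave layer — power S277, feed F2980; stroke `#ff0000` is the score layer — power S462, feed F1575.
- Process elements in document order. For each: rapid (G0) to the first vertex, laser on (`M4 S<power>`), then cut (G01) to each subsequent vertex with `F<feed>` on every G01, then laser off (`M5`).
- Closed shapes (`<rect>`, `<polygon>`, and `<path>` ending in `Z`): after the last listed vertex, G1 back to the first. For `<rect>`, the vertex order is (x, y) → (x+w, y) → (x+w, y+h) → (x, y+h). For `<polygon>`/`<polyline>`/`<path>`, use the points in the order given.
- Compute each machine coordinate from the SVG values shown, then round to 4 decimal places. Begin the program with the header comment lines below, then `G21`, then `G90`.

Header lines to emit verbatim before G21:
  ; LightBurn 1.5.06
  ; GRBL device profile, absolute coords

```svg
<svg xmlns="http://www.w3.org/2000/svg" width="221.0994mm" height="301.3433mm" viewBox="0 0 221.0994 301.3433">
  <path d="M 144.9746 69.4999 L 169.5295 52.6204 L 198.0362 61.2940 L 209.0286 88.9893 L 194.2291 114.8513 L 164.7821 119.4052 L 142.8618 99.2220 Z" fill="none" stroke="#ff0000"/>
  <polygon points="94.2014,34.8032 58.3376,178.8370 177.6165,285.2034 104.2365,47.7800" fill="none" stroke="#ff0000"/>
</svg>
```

viewBox `0 0 221.0994 301.3433` with mm width/height → 1 unit = 1 mm. Flip: y_m = 301.3433 − y_svg.

**Shape 1** — `<path>` regular polygon, stroke `#ff0000` → score (S462, F1575). Machine vertices: (144.9746,231.8434) → (169.5295,248.7229) → (198.0362,240.0493) → (209.0286,212.3540) → (194.2291,186.4920) → (164.7821,181.9381) → (142.8618,202.1213) → (144.9746,231.8434). Closed: final G1 returns to the first vertex.

**Shape 2** — `<polygon>` closed polygon, stroke `#ff0000` → score (S462, F1575). Machine vertices: (94.2014,266.5401) → (58.3376,122.5063) → (177.6165,16.1399) → (104.2365,253.5633) → (94.2014,266.5401). Closed: final G1 returns to the first vertex.

; LightBurn 1.5.06
; GRBL device profile, absolute coords
G21
G90
G0 X144.9746 Y231.8434
M4 S462
G01 X169.5295 Y248.7229 F1575
G01 X198.0362 Y240.0493 F1575
G01 X209.0286 Y212.3540 F1575
G01 X194.2291 Y186.4920 F1575
G01 X164.7821 Y181.9381 F1575
G01 X142.8618 Y202.1213 F1575
G01 X144.9746 Y231.8434 F1575
M5
G0 X94.2014 Y266.5401
M4 S462
G01 X58.3376 Y122.5063 F1575
G01 X177.6165 Y16.1399 F1575
G01 X104.2365 Y253.5633 F1575
G01 X94.2014 Y266.5401 F1575
M5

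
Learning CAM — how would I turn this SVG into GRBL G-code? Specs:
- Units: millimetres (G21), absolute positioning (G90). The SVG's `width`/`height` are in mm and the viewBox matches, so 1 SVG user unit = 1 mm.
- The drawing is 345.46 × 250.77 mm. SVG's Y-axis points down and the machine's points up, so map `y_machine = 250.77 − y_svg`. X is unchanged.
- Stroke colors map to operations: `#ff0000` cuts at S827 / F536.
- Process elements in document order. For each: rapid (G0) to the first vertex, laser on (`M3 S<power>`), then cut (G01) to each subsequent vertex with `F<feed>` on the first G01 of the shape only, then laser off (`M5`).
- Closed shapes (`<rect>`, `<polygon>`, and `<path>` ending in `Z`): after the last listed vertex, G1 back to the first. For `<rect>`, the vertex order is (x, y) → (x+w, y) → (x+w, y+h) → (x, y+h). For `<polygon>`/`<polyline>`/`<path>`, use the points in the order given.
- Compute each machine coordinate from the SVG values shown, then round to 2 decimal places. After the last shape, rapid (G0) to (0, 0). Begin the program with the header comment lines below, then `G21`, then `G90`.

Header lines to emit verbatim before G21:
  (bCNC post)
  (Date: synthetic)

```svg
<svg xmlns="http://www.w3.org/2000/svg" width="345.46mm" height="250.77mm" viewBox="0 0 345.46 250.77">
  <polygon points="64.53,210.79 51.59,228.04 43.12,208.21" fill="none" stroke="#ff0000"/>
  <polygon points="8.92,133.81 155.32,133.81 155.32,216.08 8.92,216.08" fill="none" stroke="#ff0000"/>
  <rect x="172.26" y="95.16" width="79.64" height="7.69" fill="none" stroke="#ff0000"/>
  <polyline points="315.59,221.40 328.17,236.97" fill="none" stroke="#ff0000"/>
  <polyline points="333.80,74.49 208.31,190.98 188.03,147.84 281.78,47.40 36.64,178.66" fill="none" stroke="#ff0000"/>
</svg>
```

viewBox `0 0 345.46 250.77` with mm width/height → 1 unit = 1 mm. Flip: y_m = 250.77 − y_svg.

**Shape 1** — `<polygon>` regular polygon, stroke `#ff0000` → cut (S827, F536). Machine vertices: (64.53,39.98) → (51.59,22.73) → (43.12,42.56) → (64.53,39.98). Closed: final G1 returns to the first vertex.

**Shape 2** — `<polygon>` rectangle, stroke `#ff0000` → cut (S827, F536). Machine vertices: (8.92,116.96) → (155.32,116.96) → (155.32,34.69) → (8.92,34.69) → (8.92,116.96). Closed: final G1 returns to the first vertex.

**Shape 3** — `<rect>` rectangle, stroke `#ff0000` → cut (S827, F536). Machine vertices: (172.26,155.61) → (251.90,155.61) → (251.90,147.92) → (172.26,147.92) → (172.26,155.61). Closed: final G1 returns to the first vertex.

**Shape 4** — `<polyline>` line segment, stroke `#ff0000` → cut (S827, F536). Machine vertices: (315.59,29.37) → (328.17,13.80). Open path.

**Shape 5** — `<polyline>` open polyline, stroke `#ff0000` → cut (S827, F536). Machine vertices: (333.80,176.28) → (208.31,59.79) → (188.03,102.93) → (281.78,203.37) → (36.64,72.11). Open path.

(bCNC post)
(Date: synthetic)
G21
G90
G0 X64.53 Y39.98
M3 S827
G01 X51.59 Y22.73 F536
G01 X43.12 Y42.56
G01 X64.53 Y39.98
M5
G0 X8.92 Y116.96
M3 S827
G01 X155.32 Y116.96 F536
G01 X155.32 Y34.69
G01 X8.92 Y34.69
G01 X8.92 Y116.96
M5
G0 X172.26 Y155.61
M3 S827
G01 X251.90 Y155.61 F536
G01 X251.90 Y147.92
G01 X172.26 Y147.92
G01 X172.26 Y155.61
M5
G0 X315.59 Y29.37
M3 S827
G01 X328.17 Y13.80 F536
M5
G0 X333.80 Y176.28
M3 S827
G01 X208.31 Y59.79 F536
G01 X188.03 Y102.93
G01 X281.78 Y203.37
G01 X36.64 Y72.11
M5
G0 X0.00 Y0.00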